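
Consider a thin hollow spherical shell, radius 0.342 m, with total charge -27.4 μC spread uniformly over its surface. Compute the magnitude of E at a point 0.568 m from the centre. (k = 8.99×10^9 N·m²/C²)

|E| ≈ 7.64×10^5 N/C

Use a concentric Gaussian sphere at r = 0.568 m (r > 0.342 m).
The entire shell is enclosed: Q_enc = -2.74×10^-5 C.
Gauss's law: E·4πr² = Q_enc/ε₀.
E = k|Q_enc|/r² = (8.99×10^9)(2.74×10^-5)/(0.568)² = 7.64×10^5 N/C.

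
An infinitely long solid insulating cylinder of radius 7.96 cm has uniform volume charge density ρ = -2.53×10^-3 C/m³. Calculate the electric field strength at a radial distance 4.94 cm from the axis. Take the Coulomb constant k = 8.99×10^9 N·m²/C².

|E| ≈ 7.06×10^6 N/C

Take a coaxial cylindrical Gaussian surface of radius r = 4.94 cm and length L (r < R).
Charge inside radius r per length L is ρ·πr²·L, so λ_enc = ρπr² = -1.94×10^-5 C/m.
By Gauss's law (flux through the curved wall only), E·2πrL = λ_enc L/ε₀.
E = 2k|λ_enc|/r = 2(8.99×10^9)(1.94×10^-5)/(0.0494) = 7.06e6 N/C.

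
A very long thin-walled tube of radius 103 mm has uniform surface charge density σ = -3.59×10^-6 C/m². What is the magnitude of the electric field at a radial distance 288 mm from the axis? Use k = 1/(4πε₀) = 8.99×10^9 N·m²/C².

E = 1.45×10^5 N/C

Coaxial Gaussian cylinder, radius r = 288 mm, length L (r > 103 mm).
The whole shell is enclosed: λ_enc = σ·2πR = (-3.59×10^-6)·2π·(0.103) = -2.323×10^-6 C/m.
By Gauss's law (flux through the curved wall only), E·2πrL = λ_enc L/ε₀.
E = 2k|λ_enc|/r = 2(8.99×10^9)(2.323×10^-6)/(0.288) = 1.45×10^5 N/C.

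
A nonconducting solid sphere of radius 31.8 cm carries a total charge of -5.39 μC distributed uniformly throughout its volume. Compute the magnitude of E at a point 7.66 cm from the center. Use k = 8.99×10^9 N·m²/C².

Use a concentric Gaussian sphere at r = 7.66 cm (r < R).
For a uniform sphere the enclosed fraction is (r/R)³, so Q_enc = (-5.39 μC)(0.0766/0.318)³ = -7.533×10^-8 C.
Gauss's law: E·4πr² = Q_enc/ε₀.
E = k|Q_enc|/r² = (8.99×10^9)(7.533×10^-8)/(0.0766)² = 1.15×10^5 N/C.

|E| ≈ 1.15×10^5 N/C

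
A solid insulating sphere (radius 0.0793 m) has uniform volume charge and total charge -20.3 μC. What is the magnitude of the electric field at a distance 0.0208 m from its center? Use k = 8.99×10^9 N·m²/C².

Use a concentric Gaussian sphere at r = 0.0208 m (r < R).
For a uniform sphere the enclosed fraction is (r/R)³, so Q_enc = (-20.3 μC)(0.0208/0.0793)³ = -3.663×10^-7 C.
By Gauss's law, ∮E·dA = E·4πr² = Q_enc/ε₀.
E = k|Q_enc|/r² = (8.99×10^9)(3.663e-7)/(0.0208)² = 7.61e6 N/C.

|E| = 7.61e6 N/C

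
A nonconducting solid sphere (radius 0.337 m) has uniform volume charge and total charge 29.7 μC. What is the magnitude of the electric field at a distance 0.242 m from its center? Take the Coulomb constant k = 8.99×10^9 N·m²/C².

1.69×10^6 V/m

Take a concentric spherical Gaussian surface of radius r = 0.242 m (r < R).
For a uniform sphere the enclosed fraction is (r/R)³, so Q_enc = (29.7 μC)(0.242/0.337)³ = 1.10×10^-5 C.
By Gauss's law, ∮E·dA = E·4πr² = Q_enc/ε₀.
E = k|Q_enc|/r² = (8.99×10^9)(1.10e-5)/(0.242)² = 1.69e6 N/C.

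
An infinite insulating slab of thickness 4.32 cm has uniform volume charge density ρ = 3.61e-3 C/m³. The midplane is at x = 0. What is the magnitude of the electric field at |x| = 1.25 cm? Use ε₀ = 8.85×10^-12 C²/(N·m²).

|E| = 5.10×10^6 N/C

By symmetry E is perpendicular to the slab. A Gaussian pillbox from −1.25 cm to +1.25 cm (face area A) lies entirely within the slab.
Q_enc = ρ·(2x)·A and flux = 2EA, so 2EA = 2ρxA/ε₀ ⇒ E = |ρ|x/ε₀.
E = (3.61×10^-3)(0.0125)/(8.85×10^-12) = 5.10e6 N/C.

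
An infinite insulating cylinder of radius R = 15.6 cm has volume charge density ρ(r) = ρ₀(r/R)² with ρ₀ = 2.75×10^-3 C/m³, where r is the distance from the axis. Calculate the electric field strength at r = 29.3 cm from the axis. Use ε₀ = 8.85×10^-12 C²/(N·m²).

Take a coaxial cylindrical Gaussian surface of radius r = 29.3 cm and length L (r > R, full charge per length enclosed).
λ_enc = 2π ∫₀^R ρ₀(r'/R)^2 r' dr' = 2πρ₀R²/4 = 1.051×10^-4 C/m.
Since E is radial and uniform over the curved surface, Φ = E·2πrL = Q_enc/ε₀ = λ_enc L/ε₀.
E = |λ_enc|/(2πε₀r) = (1.051×10^-4)/(2π·8.85×10^-12·0.293) = 6.45×10^6 N/C.

E ≈ 6.45×10^6 V/m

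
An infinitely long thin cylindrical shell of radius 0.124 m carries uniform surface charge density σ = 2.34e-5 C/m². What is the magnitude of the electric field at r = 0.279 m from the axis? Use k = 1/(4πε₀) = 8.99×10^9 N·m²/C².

|E| ≈ 1.17×10^6 N/C

Choose a coaxial cylinder of radius r = 0.279 m (arbitrary length L) as the Gaussian surface (r > 0.124 m).
The whole shell is enclosed: λ_enc = σ·2πR = (2.34×10^-5)·2π·(0.124) = 1.823×10^-5 C/m.
Gauss's law: E·2πrL = λ_enc L/ε₀.
E = 2k|λ_enc|/r = 2(8.99×10^9)(1.823×10^-5)/(0.279) = 1.17e6 N/C.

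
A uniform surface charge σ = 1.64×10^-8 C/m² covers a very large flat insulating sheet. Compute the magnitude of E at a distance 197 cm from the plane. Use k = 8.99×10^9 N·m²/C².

The symmetry is planar: E is normal to the sheet and the same magnitude on both sides. Take a pillbox straddling the sheet with end-cap area A.
Only the two end caps contribute flux: Φ = 2EA. With Q_enc = σA, Gauss's law gives E = |σ|/(2ε₀).
E = 2πk|σ| = 2π(8.99×10^9)(1.64×10^-8) = 926 N/C.

926 N/C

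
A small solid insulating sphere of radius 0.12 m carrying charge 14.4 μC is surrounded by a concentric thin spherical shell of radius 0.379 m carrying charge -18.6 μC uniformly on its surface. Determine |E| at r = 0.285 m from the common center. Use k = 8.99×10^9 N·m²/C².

E = 1.59e6 N/C

Symmetry ⇒ E = E(r) r̂. Gaussian sphere of radius r = 0.285 m (between the bodies, 0.12 m < r < 0.379 m).
The shell at 0.379 m lies outside the Gaussian surface, so Q_enc = 14.4 μC = 1.44×10^-5 C.
By Gauss's law, ∮E·dA = E·4πr² = Q_enc/ε₀.
E = k|Q_enc|/r² = (8.99×10^9)(1.44×10^-5)/(0.285)² = 1.59×10^6 N/C.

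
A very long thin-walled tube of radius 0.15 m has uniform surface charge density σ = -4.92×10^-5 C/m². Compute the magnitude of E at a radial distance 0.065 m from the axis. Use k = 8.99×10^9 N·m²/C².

E = 0 (no enclosed charge)

Choose a coaxial cylinder of radius r = 0.065 m (arbitrary length L) as the Gaussian surface (r < 0.15 m, inside the shell).
All the surface charge lies outside this cylinder: Q_enc = 0, hence E = 0.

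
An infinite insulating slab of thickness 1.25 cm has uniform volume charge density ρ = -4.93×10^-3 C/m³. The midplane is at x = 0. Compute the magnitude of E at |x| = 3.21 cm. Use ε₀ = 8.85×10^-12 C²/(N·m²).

E = 3.48×10^6 N/C

The point |x| = 3.21 cm lies outside the slab (half-thickness 0.00625 m). A symmetric pillbox spanning the full slab encloses Q_enc = ρ·d·A.
Flux = 2EA ⇒ E = |ρ|d/(2ε₀), independent of distance outside.
E = (4.93e-3)(0.0125)/(2·8.85×10^-12) = 3.48×10^6 N/C.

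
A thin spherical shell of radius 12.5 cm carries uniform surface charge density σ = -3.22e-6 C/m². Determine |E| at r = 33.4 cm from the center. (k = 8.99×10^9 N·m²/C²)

Use a concentric Gaussian sphere at r = 33.4 cm (r > 12.5 cm).
The entire shell is enclosed: Q_enc = σ·4πR² = (-3.22×10^-6)·4π·(0.125)² = -6.322×10^-7 C.
By Gauss's law, ∮E·dA = E·4πr² = Q_enc/ε₀.
E = k|Q_enc|/r² = (8.99×10^9)(6.322e-7)/(0.334)² = 5.10e4 N/C.

E = 5.10×10^4 V/m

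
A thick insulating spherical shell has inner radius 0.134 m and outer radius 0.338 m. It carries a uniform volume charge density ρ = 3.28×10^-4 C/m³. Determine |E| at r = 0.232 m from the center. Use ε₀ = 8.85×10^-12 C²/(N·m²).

2.31×10^6 N/C

Take a concentric spherical Gaussian surface of radius r = 0.232 m (within the shell material, 0.134 m < r < 0.338 m).
Only the shell between 0.134 m and r is enclosed: Q_enc = ρ·(4π/3)(r³ − a³) = (3.28×10^-4)·(4π/3)·((0.232)³ − (0.134)³) = 1.385e-5 C.
By Gauss's law, ∮E·dA = E·4πr² = Q_enc/ε₀.
E = |Q_enc|/(4πε₀r²) = (1.385e-5)/(4π·8.85×10^-12·(0.232)²) = 2.31×10^6 N/C.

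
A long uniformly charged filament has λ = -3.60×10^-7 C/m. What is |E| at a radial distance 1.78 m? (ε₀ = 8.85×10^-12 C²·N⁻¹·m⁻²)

|E| ≈ 3.64×10^3 V/m

By cylindrical symmetry E is radial; use a coaxial Gaussian cylinder of radius 1.78 m and length L.
Q_enc = λL, so λ_enc = -3.60×10^-7 C/m.
Gauss's law: E·2πrL = λ_enc L/ε₀.
E = |λ_enc|/(2πε₀r) = (3.60×10^-7)/(2π·8.85×10^-12·1.78) = 3.64×10^3 N/C.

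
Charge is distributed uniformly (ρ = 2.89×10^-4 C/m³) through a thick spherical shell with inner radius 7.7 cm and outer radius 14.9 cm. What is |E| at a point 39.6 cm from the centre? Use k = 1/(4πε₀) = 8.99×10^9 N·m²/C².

E ≈ 1.98×10^5 N/C

Symmetry ⇒ E = E(r) r̂. Gaussian sphere of radius r = 39.6 cm (r > 14.9 cm, enclosing the whole shell).
Q_enc = ρ·(4π/3)(b³ − a³) = (2.89e-4)·(4π/3)·((0.149)³ − (0.077)³) = 3.452e-6 C.
Since E is radial and uniform over the Gaussian sphere, Φ = E·4πr² = Q_enc/ε₀.
E = k|Q_enc|/r² = (8.99×10^9)(3.452×10^-6)/(0.396)² = 1.98×10^5 N/C.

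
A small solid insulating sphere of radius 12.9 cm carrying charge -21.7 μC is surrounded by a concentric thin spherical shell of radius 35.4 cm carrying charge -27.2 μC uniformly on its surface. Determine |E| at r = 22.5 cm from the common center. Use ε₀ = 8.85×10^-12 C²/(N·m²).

Use a concentric Gaussian sphere at r = 22.5 cm (between the bodies, 12.9 cm < r < 35.4 cm).
Only the inner charge is enclosed; the outer shell contributes nothing inside itself. Q_enc = -21.7 μC = -2.17×10^-5 C.
Gauss's law: E·4πr² = Q_enc/ε₀.
E = |Q_enc|/(4πε₀r²) = (2.17×10^-5)/(4π·8.85×10^-12·(0.225)²) = 3.85e6 N/C.

|E| ≈ 3.85e6 N/C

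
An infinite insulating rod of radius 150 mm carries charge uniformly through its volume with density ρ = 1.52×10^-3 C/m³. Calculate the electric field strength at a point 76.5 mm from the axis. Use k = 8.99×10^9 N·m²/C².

Take a coaxial cylindrical Gaussian surface of radius r = 76.5 mm and length L (r < R).
Enclosed charge per unit length: λ_enc = ρ·πr² = (1.52×10^-3)π(0.0765)² = 2.795×10^-5 C/m.
Gauss's law: E·2πrL = λ_enc L/ε₀.
E = 2k|λ_enc|/r = 2(8.99×10^9)(2.795e-5)/(0.0765) = 6.57×10^6 N/C.

|E| = 6.57×10^6 V/m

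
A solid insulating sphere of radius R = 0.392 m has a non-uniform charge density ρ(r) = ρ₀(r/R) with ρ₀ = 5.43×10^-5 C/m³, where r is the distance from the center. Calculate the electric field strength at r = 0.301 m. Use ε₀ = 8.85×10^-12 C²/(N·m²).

Symmetry ⇒ E = E(r) r̂. Gaussian sphere of radius r = 0.301 m (r < R).
Integrate the density: Q_enc = 4π ∫₀^r ρ₀(r'/R)^1 r'² dr' = 4πρ₀ r^4/(4·R) = 3.572×10^-6 C.
Gauss's law: E·4πr² = Q_enc/ε₀.
E = |Q_enc|/(4πε₀r²) = (3.572e-6)/(4π·8.85×10^-12·(0.301)²) = 3.55×10^5 N/C.

|E| = 3.55e5 V/m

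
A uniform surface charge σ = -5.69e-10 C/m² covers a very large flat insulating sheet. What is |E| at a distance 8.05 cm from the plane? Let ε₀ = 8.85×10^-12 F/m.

|E| ≈ 32.1 N/C

The symmetry is planar: E is normal to the sheet and the same magnitude on both sides. Take a pillbox straddling the sheet with end-cap area A.
Only the two end caps contribute flux: Φ = 2EA. With Q_enc = σA, Gauss's law gives E = |σ|/(2ε₀).
E = |σ|/(2ε₀) = (5.69e-10)/(2·8.85×10^-12) = 32.1 N/C.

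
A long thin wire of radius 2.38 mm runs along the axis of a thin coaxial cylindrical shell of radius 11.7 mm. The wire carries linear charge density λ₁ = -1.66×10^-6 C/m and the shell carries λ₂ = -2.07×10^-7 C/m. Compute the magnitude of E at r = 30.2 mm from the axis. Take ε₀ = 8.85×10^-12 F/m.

1.11e6 V/m

Choose a coaxial cylinder of radius r = 30.2 mm (arbitrary length L) as the Gaussian surface (r > 11.7 mm, enclosing both).
λ_enc = λ₁ + λ₂ = (-1.66×10^-6) + (-2.07e-7) = -1.867×10^-6 C/m.
Gauss's law: E·2πrL = λ_enc L/ε₀.
E = |λ_enc|/(2πε₀r) = (1.867e-6)/(2π·8.85×10^-12·0.0302) = 1.11×10^6 N/C.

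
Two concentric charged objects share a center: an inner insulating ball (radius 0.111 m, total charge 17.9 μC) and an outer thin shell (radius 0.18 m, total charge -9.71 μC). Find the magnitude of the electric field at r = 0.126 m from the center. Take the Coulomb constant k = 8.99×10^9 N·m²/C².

Take a concentric spherical Gaussian surface of radius r = 0.126 m (between the bodies, 0.111 m < r < 0.18 m).
Only the inner charge is enclosed; the outer shell contributes nothing inside itself. Q_enc = 17.9 μC = 1.79×10^-5 C.
By Gauss's law, ∮E·dA = E·4πr² = Q_enc/ε₀.
E = k|Q_enc|/r² = (8.99×10^9)(1.79×10^-5)/(0.126)² = 1.01×10^7 N/C.

|E| ≈ 1.01×10^7 N/C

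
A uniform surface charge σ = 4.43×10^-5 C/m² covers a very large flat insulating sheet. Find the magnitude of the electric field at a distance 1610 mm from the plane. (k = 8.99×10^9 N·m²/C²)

|E| = 2.50×10^6 V/m

By planar symmetry E is perpendicular to the sheet and uniform; use a Gaussian pillbox with flat faces of area A on each side of the sheet.
Flux Φ = 2EA and Q_enc = σA, so 2EA = σA/ε₀ ⇒ E = |σ|/(2ε₀), independent of distance.
E = 2πk|σ| = 2π(8.99×10^9)(4.43e-5) = 2.50×10^6 N/C.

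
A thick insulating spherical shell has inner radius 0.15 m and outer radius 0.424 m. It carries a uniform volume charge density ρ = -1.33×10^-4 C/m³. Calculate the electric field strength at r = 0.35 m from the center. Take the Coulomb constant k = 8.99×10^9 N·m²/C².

Symmetry ⇒ E = E(r) r̂. Gaussian sphere of radius r = 0.35 m (within the shell material, 0.15 m < r < 0.424 m).
Enclosed charge is the volume from a to r: Q_enc = (4π/3)ρ(r³ − a³) = -2.201e-5 C.
Applying ∮E·dA = Q_enc/ε₀ with Φ = E(4πr²):
E = k|Q_enc|/r² = (8.99×10^9)(2.201e-5)/(0.35)² = 1.61×10^6 N/C.

|E| ≈ 1.61×10^6 N/C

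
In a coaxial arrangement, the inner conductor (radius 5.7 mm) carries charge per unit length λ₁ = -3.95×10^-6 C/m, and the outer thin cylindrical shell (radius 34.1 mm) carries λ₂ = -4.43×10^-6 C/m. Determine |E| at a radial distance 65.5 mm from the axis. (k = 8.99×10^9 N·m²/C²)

Take a coaxial cylindrical Gaussian surface of radius r = 65.5 mm and length L (r > 34.1 mm, enclosing both).
λ_enc = λ₁ + λ₂ = (-3.95e-6) + (-4.43e-6) = -8.38e-6 C/m.
Applying ∮E·dA = Q_enc/ε₀ with the end caps contributing no flux:
E = 2k|λ_enc|/r = 2(8.99×10^9)(8.38×10^-6)/(0.0655) = 2.30e6 N/C.

|E| = 2.30×10^6 N/C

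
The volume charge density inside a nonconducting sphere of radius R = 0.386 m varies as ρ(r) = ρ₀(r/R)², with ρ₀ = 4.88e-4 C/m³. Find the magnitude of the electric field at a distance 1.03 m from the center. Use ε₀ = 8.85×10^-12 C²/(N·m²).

Symmetry ⇒ E = E(r) r̂. Gaussian sphere of radius r = 1.03 m (r > R, all charge enclosed).
Q_enc = 4π ∫₀^R ρ₀(r'/R)^2 r'² dr' = 4πρ₀R³/5 = 7.054×10^-5 C.
Since E is radial and uniform over the Gaussian sphere, Φ = E·4πr² = Q_enc/ε₀.
E = |Q_enc|/(4πε₀r²) = (7.054×10^-5)/(4π·8.85×10^-12·(1.03)²) = 5.98e5 N/C.

E = 5.98×10^5 N/C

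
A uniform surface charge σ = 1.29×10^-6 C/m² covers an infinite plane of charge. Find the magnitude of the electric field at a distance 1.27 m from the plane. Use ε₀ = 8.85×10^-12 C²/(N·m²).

7.29e4 N/C

Choose a cylindrical pillbox piercing the sheet, end faces (area A) parallel to it.
Only the two end caps contribute flux: Φ = 2EA. With Q_enc = σA, Gauss's law gives E = |σ|/(2ε₀).
E = |σ|/(2ε₀) = (1.29×10^-6)/(2·8.85×10^-12) = 7.29×10^4 N/C.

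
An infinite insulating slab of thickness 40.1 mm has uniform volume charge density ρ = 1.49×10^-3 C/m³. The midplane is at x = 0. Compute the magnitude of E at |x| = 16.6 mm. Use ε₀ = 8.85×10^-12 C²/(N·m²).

|E| ≈ 2.79e6 V/m

By symmetry E is perpendicular to the slab. A Gaussian pillbox from −16.6 mm to +16.6 mm (face area A) lies entirely within the slab.
Q_enc = ρ·(2x)·A and flux = 2EA, so 2EA = 2ρxA/ε₀ ⇒ E = |ρ|x/ε₀.
E = (1.49×10^-3)(0.0166)/(8.85×10^-12) = 2.79×10^6 N/C.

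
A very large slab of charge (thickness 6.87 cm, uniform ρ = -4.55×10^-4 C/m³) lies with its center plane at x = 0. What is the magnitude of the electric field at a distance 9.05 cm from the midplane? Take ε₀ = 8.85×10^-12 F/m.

|E| ≈ 1.77e6 N/C

The point |x| = 9.05 cm lies outside the slab (half-thickness 0.03435 m). A symmetric pillbox spanning the full slab encloses Q_enc = ρ·d·A.
Flux = 2EA ⇒ E = |ρ|d/(2ε₀), independent of distance outside.
E = (4.55×10^-4)(0.0687)/(2·8.85×10^-12) = 1.77×10^6 N/C.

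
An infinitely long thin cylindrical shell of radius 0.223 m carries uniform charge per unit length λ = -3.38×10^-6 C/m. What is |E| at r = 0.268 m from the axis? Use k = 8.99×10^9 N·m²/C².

2.27×10^5 N/C

By cylindrical symmetry E is radial; use a coaxial Gaussian cylinder of radius 0.268 m and length L (r > 0.223 m).
The full line charge is enclosed: λ_enc = -3.38e-6 C/m.
Applying ∮E·dA = Q_enc/ε₀ with the end caps contributing no flux:
E = 2k|λ_enc|/r = 2(8.99×10^9)(3.38e-6)/(0.268) = 2.27×10^5 N/C.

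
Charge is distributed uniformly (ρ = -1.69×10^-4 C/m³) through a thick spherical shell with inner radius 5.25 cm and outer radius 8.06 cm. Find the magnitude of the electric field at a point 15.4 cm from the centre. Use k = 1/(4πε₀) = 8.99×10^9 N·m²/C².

|E| ≈ 1.02×10^5 N/C

Symmetry ⇒ E = E(r) r̂. Gaussian sphere of radius r = 15.4 cm (r > 8.06 cm, enclosing the whole shell).
Q_enc = ρ·(4π/3)(b³ − a³) = (-1.69×10^-4)·(4π/3)·((0.0806)³ − (0.0525)³) = -2.682e-7 C.
Applying ∮E·dA = Q_enc/ε₀ with Φ = E(4πr²):
E = k|Q_enc|/r² = (8.99×10^9)(2.682×10^-7)/(0.154)² = 1.02×10^5 N/C.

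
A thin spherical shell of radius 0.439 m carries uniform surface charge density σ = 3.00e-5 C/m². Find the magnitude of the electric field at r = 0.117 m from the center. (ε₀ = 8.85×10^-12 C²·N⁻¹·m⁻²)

Use a concentric Gaussian sphere at r = 0.117 m (inside the shell, r < 0.439 m).
All the charge is outside the Gaussian surface: Q_enc = 0, hence E = 0 everywhere inside the shell.

E = 0 (no enclosed charge)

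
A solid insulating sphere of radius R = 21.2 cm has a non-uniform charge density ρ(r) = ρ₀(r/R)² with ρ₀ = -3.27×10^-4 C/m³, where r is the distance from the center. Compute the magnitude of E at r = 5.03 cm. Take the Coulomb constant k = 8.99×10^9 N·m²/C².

|E| ≈ 2.09×10^4 N/C

Take a concentric spherical Gaussian surface of radius r = 5.03 cm (r < R).
Integrate the density: Q_enc = 4π ∫₀^r ρ₀(r'/R)^2 r'² dr' = 4πρ₀ r^5/(5·R²) = -5.888e-9 C.
Since E is radial and uniform over the Gaussian sphere, Φ = E·4πr² = Q_enc/ε₀.
E = k|Q_enc|/r² = (8.99×10^9)(5.888×10^-9)/(0.0503)² = 2.09×10^4 N/C.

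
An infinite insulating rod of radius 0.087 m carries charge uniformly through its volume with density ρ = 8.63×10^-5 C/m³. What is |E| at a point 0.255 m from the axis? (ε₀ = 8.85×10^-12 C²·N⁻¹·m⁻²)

Coaxial Gaussian cylinder, radius r = 0.255 m, length L (r > 0.087 m, full cross-section enclosed).
λ_enc = ρ·πR² = (8.63×10^-5)π(0.087)² = 2.052×10^-6 C/m.
Since E is radial and uniform over the curved surface, Φ = E·2πrL = Q_enc/ε₀ = λ_enc L/ε₀.
E = |λ_enc|/(2πε₀r) = (2.052×10^-6)/(2π·8.85×10^-12·0.255) = 1.45e5 N/C.

1.45×10^5 N/C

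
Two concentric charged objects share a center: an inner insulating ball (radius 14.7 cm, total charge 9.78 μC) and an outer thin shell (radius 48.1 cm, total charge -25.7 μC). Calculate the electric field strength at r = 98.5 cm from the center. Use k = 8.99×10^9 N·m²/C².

By spherical symmetry E is radial; choose a Gaussian sphere of radius r = 98.5 cm (r > 48.1 cm, enclosing both).
Q_enc = (9.78 μC) + (-25.7 μC) = -1.592×10^-5 C.
By Gauss's law, ∮E·dA = E·4πr² = Q_enc/ε₀.
E = k|Q_enc|/r² = (8.99×10^9)(1.592×10^-5)/(0.985)² = 1.48×10^5 N/C.

E = 1.48×10^5 N/C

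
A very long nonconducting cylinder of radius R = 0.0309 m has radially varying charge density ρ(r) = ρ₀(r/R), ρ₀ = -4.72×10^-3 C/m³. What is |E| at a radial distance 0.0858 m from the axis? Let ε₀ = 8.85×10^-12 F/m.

By cylindrical symmetry E is radial; use a coaxial Gaussian cylinder of radius 0.0858 m and length L (r > R, full charge per length enclosed).
λ_enc = 2π ∫₀^R ρ₀(r'/R)^1 r' dr' = 2πρ₀R²/3 = -9.439e-6 C/m.
Gauss's law: E·2πrL = λ_enc L/ε₀.
E = |λ_enc|/(2πε₀r) = (9.439e-6)/(2π·8.85×10^-12·0.0858) = 1.98×10^6 N/C.

E ≈ 1.98e6 N/C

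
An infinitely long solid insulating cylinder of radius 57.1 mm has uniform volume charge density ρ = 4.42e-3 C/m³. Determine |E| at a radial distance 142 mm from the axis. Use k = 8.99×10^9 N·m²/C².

Take a coaxial cylindrical Gaussian surface of radius r = 142 mm and length L (r > 57.1 mm, full cross-section enclosed).
λ_enc = ρ·πR² = (4.42×10^-3)π(0.0571)² = 4.527e-5 C/m.
Gauss's law: E·2πrL = λ_enc L/ε₀.
E = 2k|λ_enc|/r = 2(8.99×10^9)(4.527×10^-5)/(0.142) = 5.73e6 N/C.

E ≈ 5.73×10^6 N/C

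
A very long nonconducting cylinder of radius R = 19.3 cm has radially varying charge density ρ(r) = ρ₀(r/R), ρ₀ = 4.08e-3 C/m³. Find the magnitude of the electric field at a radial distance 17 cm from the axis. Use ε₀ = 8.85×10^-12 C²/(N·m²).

By cylindrical symmetry E is radial; use a coaxial Gaussian cylinder of radius 17 cm and length L (r < R).
λ_enc = ∫₀^r ρ(r')·2πr' dr' = (2πρ₀/R)·r^3/3 = 2.175e-4 C/m.
Applying ∮E·dA = Q_enc/ε₀ with the end caps contributing no flux:
E = |λ_enc|/(2πε₀r) = (2.175×10^-4)/(2π·8.85×10^-12·0.17) = 2.30×10^7 N/C.

|E| = 2.30e7 N/C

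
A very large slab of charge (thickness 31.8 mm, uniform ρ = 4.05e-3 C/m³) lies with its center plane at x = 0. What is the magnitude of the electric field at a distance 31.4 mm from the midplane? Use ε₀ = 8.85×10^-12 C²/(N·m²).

The point |x| = 31.4 mm lies outside the slab (half-thickness 0.0159 m). A symmetric pillbox spanning the full slab encloses Q_enc = ρ·d·A.
Flux = 2EA ⇒ E = |ρ|d/(2ε₀), independent of distance outside.
E = (4.05e-3)(0.0318)/(2·8.85×10^-12) = 7.28×10^6 N/C.

7.28e6 N/C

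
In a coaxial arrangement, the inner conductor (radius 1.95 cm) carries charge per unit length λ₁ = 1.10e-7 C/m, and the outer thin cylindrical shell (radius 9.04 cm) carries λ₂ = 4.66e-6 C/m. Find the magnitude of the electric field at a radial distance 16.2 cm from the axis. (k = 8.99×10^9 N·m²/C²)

Take a coaxial cylindrical Gaussian surface of radius r = 16.2 cm and length L (r > 9.04 cm, enclosing both).
λ_enc = λ₁ + λ₂ = (1.10×10^-7) + (4.66e-6) = 4.77×10^-6 C/m.
Since E is radial and uniform over the curved surface, Φ = E·2πrL = Q_enc/ε₀ = λ_enc L/ε₀.
E = 2k|λ_enc|/r = 2(8.99×10^9)(4.77×10^-6)/(0.162) = 5.29×10^5 N/C.

5.29e5 N/C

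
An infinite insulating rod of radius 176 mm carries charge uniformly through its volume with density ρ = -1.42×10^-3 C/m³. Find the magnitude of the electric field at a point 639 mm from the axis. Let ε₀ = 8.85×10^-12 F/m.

|E| ≈ 3.89×10^6 N/C

By cylindrical symmetry E is radial; use a coaxial Gaussian cylinder of radius 639 mm and length L (r > 176 mm, full cross-section enclosed).
λ_enc = ρ·πR² = (-1.42×10^-3)π(0.176)² = -1.382×10^-4 C/m.
Gauss's law: E·2πrL = λ_enc L/ε₀.
E = |λ_enc|/(2πε₀r) = (1.382e-4)/(2π·8.85×10^-12·0.639) = 3.89×10^6 N/C.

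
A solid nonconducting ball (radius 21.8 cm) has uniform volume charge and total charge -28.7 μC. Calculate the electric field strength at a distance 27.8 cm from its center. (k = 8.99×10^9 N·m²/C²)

Use a concentric Gaussian sphere at r = 27.8 cm (r > R, so the entire charge is enclosed).
Q_enc = -28.7 μC = -2.87×10^-5 C.
Since E is radial and uniform over the Gaussian sphere, Φ = E·4πr² = Q_enc/ε₀.
E = k|Q_enc|/r² = (8.99×10^9)(2.87×10^-5)/(0.278)² = 3.34×10^6 N/C.

|E| = 3.34e6 N/C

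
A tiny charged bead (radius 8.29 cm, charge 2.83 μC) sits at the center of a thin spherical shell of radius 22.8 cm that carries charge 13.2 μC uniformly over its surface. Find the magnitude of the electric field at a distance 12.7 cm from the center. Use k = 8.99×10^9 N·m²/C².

1.58×10^6 V/m

Symmetry ⇒ E = E(r) r̂. Gaussian sphere of radius r = 12.7 cm (between the bodies, 8.29 cm < r < 22.8 cm).
Only the inner charge is enclosed; the outer shell contributes nothing inside itself. Q_enc = 2.83 μC = 2.83×10^-6 C.
By Gauss's law, ∮E·dA = E·4πr² = Q_enc/ε₀.
E = k|Q_enc|/r² = (8.99×10^9)(2.83×10^-6)/(0.127)² = 1.58×10^6 N/C.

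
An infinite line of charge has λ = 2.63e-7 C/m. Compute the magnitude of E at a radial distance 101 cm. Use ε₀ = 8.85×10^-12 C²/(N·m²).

4.68e3 N/C

Coaxial Gaussian cylinder, radius r = 101 cm, length L.
Q_enc = λL, so λ_enc = 2.63×10^-7 C/m.
Applying ∮E·dA = Q_enc/ε₀ with the end caps contributing no flux:
E = |λ_enc|/(2πε₀r) = (2.63×10^-7)/(2π·8.85×10^-12·1.01) = 4.68×10^3 N/C.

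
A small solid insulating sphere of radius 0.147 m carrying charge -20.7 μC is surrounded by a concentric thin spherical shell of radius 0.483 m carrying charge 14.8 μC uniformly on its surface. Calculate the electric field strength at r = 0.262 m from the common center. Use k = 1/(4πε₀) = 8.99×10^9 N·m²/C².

E ≈ 2.71e6 N/C

Take a concentric spherical Gaussian surface of radius r = 0.262 m (between the bodies, 0.147 m < r < 0.483 m).
The shell at 0.483 m lies outside the Gaussian surface, so Q_enc = -20.7 μC = -2.07×10^-5 C.
Gauss's law: E·4πr² = Q_enc/ε₀.
E = k|Q_enc|/r² = (8.99×10^9)(2.07×10^-5)/(0.262)² = 2.71×10^6 N/C.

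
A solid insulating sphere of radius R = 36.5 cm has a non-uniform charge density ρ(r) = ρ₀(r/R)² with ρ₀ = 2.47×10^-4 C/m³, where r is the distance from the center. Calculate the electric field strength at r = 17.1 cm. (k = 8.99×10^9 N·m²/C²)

E ≈ 2.09e5 N/C

By spherical symmetry E is radial; choose a Gaussian sphere of radius r = 17.1 cm (r < R).
Integrate the density: Q_enc = 4π ∫₀^r ρ₀(r'/R)^2 r'² dr' = 4πρ₀ r^5/(5·R²) = 6.813×10^-7 C.
Gauss's law: E·4πr² = Q_enc/ε₀.
E = k|Q_enc|/r² = (8.99×10^9)(6.813×10^-7)/(0.171)² = 2.09×10^5 N/C.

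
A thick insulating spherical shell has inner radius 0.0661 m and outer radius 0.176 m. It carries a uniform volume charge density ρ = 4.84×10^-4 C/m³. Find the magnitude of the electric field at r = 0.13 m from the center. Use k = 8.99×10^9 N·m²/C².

E = 2.06×10^6 N/C

By spherical symmetry E is radial; choose a Gaussian sphere of radius r = 0.13 m (within the shell material, 0.0661 m < r < 0.176 m).
Enclosed charge is the volume from a to r: Q_enc = (4π/3)ρ(r³ − a³) = 3.869×10^-6 C.
Gauss's law: E·4πr² = Q_enc/ε₀.
E = k|Q_enc|/r² = (8.99×10^9)(3.869×10^-6)/(0.13)² = 2.06×10^6 N/C.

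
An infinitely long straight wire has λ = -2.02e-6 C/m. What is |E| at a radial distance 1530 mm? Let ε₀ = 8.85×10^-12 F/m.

Choose a coaxial cylinder of radius r = 1530 mm (arbitrary length L) as the Gaussian surface.
Q_enc = λL, so λ_enc = -2.02e-6 C/m.
Since E is radial and uniform over the curved surface, Φ = E·2πrL = Q_enc/ε₀ = λ_enc L/ε₀.
E = |λ_enc|/(2πε₀r) = (2.02e-6)/(2π·8.85×10^-12·1.53) = 2.37×10^4 N/C.

2.37e4 N/C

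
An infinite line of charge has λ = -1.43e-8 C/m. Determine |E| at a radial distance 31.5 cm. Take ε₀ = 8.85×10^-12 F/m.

Coaxial Gaussian cylinder, radius r = 31.5 cm, length L.
Q_enc = λL, so λ_enc = -1.43×10^-8 C/m.
Since E is radial and uniform over the curved surface, Φ = E·2πrL = Q_enc/ε₀ = λ_enc L/ε₀.
E = |λ_enc|/(2πε₀r) = (1.43×10^-8)/(2π·8.85×10^-12·0.315) = 816 N/C.

816 N/C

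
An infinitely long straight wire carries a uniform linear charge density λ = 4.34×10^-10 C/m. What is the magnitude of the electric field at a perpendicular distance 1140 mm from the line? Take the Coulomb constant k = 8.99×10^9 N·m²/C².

E = 6.85 V/m

Coaxial Gaussian cylinder, radius r = 1140 mm, length L.
Q_enc = λL, so λ_enc = 4.34×10^-10 C/m.
Applying ∮E·dA = Q_enc/ε₀ with the end caps contributing no flux:
E = 2k|λ_enc|/r = 2(8.99×10^9)(4.34×10^-10)/(1.14) = 6.85 N/C.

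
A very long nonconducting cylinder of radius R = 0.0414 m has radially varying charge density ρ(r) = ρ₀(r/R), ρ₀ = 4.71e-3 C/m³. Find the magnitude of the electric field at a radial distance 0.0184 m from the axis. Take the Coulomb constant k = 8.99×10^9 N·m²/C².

1.45×10^6 N/C

Take a coaxial cylindrical Gaussian surface of radius r = 0.0184 m and length L (r < R).
λ_enc = ∫₀^r ρ(r')·2πr' dr' = (2πρ₀/R)·r^3/3 = 1.484×10^-6 C/m.
Gauss's law: E·2πrL = λ_enc L/ε₀.
E = 2k|λ_enc|/r = 2(8.99×10^9)(1.484×10^-6)/(0.0184) = 1.45×10^6 N/C.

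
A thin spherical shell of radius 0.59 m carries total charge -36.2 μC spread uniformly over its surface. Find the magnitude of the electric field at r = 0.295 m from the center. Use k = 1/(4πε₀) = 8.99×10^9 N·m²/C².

|E| = 0 V/m

By spherical symmetry E is radial; choose a Gaussian sphere of radius r = 0.295 m (inside the shell, r < 0.59 m).
No charge lies within this surface, so Q_enc = 0 and Gauss's law gives E·4πr² = 0 ⇒ E = 0.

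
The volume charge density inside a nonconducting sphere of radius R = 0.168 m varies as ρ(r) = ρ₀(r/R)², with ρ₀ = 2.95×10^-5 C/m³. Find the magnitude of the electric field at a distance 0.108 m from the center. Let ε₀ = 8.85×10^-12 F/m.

|E| = 2.98e4 N/C

By spherical symmetry E is radial; choose a Gaussian sphere of radius r = 0.108 m (r < R).
Integrate the density: Q_enc = 4π ∫₀^r ρ₀(r'/R)^2 r'² dr' = 4πρ₀ r^5/(5·R²) = 3.86×10^-8 C.
Gauss's law: E·4πr² = Q_enc/ε₀.
E = |Q_enc|/(4πε₀r²) = (3.86×10^-8)/(4π·8.85×10^-12·(0.108)²) = 2.98×10^4 N/C.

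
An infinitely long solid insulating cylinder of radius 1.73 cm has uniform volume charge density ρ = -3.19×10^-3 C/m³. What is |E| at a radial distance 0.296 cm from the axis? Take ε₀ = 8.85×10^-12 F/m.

Take a coaxial cylindrical Gaussian surface of radius r = 0.296 cm and length L (r < R).
Charge inside radius r per length L is ρ·πr²·L, so λ_enc = ρπr² = -8.781×10^-8 C/m.
Applying ∮E·dA = Q_enc/ε₀ with the end caps contributing no flux:
E = |λ_enc|/(2πε₀r) = (8.781×10^-8)/(2π·8.85×10^-12·0.00296) = 5.33×10^5 N/C.

E ≈ 5.33e5 N/C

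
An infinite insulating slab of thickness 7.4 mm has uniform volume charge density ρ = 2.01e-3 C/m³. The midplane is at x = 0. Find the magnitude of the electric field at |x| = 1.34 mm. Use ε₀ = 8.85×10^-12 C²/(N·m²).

By symmetry E is perpendicular to the slab. A Gaussian pillbox from −1.34 mm to +1.34 mm (face area A) lies entirely within the slab.
Q_enc = ρ·(2x)·A and flux = 2EA, so 2EA = 2ρxA/ε₀ ⇒ E = |ρ|x/ε₀.
E = (2.01e-3)(0.00134)/(8.85×10^-12) = 3.04×10^5 N/C.

3.04×10^5 N/C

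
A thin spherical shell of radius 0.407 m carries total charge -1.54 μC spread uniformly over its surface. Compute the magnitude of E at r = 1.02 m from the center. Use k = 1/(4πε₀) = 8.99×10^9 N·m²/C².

By spherical symmetry E is radial; choose a Gaussian sphere of radius r = 1.02 m (r > 0.407 m).
The entire shell is enclosed: Q_enc = -1.54×10^-6 C.
By Gauss's law, ∮E·dA = E·4πr² = Q_enc/ε₀.
E = k|Q_enc|/r² = (8.99×10^9)(1.54×10^-6)/(1.02)² = 1.33×10^4 N/C.

|E| = 1.33×10^4 N/C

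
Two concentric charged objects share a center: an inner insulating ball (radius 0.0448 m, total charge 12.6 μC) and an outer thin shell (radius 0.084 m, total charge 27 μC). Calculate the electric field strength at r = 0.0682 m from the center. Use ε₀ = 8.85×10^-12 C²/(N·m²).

|E| = 2.44×10^7 N/C

By spherical symmetry E is radial; choose a Gaussian sphere of radius r = 0.0682 m (between the bodies, 0.0448 m < r < 0.084 m).
Only the inner charge is enclosed; the outer shell contributes nothing inside itself. Q_enc = 12.6 μC = 1.26e-5 C.
Gauss's law: E·4πr² = Q_enc/ε₀.
E = |Q_enc|/(4πε₀r²) = (1.26×10^-5)/(4π·8.85×10^-12·(0.0682)²) = 2.44×10^7 N/C.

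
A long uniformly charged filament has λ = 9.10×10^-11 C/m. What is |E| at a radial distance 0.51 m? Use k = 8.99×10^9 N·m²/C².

Take a coaxial cylindrical Gaussian surface of radius r = 0.51 m and length L.
Q_enc = λL, so λ_enc = 9.10e-11 C/m.
Gauss's law: E·2πrL = λ_enc L/ε₀.
E = 2k|λ_enc|/r = 2(8.99×10^9)(9.10e-11)/(0.51) = 3.21 N/C.

|E| = 3.21 N/C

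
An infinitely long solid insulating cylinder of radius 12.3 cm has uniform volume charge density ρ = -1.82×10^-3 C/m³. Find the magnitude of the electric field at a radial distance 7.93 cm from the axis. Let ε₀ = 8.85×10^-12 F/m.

8.15e6 N/C

Choose a coaxial cylinder of radius r = 7.93 cm (arbitrary length L) as the Gaussian surface (r < R).
Enclosed charge per unit length: λ_enc = ρ·πr² = (-1.82e-3)π(0.0793)² = -3.596e-5 C/m.
Applying ∮E·dA = Q_enc/ε₀ with the end caps contributing no flux:
E = |λ_enc|/(2πε₀r) = (3.596e-5)/(2π·8.85×10^-12·0.0793) = 8.15×10^6 N/C.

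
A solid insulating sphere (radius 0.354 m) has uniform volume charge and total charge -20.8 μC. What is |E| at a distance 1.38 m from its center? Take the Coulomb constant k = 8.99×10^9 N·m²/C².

By spherical symmetry E is radial; choose a Gaussian sphere of radius r = 1.38 m (r > R, so the entire charge is enclosed).
Q_enc = -20.8 μC = -2.08×10^-5 C.
By Gauss's law, ∮E·dA = E·4πr² = Q_enc/ε₀.
E = k|Q_enc|/r² = (8.99×10^9)(2.08e-5)/(1.38)² = 9.82×10^4 N/C.

9.82×10^4 N/C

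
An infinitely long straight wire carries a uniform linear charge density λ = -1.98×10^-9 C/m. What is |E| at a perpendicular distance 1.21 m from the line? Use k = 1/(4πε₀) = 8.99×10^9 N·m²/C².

E ≈ 29.4 V/m

Take a coaxial cylindrical Gaussian surface of radius r = 1.21 m and length L.
Q_enc = λL, so λ_enc = -1.98×10^-9 C/m.
Since E is radial and uniform over the curved surface, Φ = E·2πrL = Q_enc/ε₀ = λ_enc L/ε₀.
E = 2k|λ_enc|/r = 2(8.99×10^9)(1.98×10^-9)/(1.21) = 29.4 N/C.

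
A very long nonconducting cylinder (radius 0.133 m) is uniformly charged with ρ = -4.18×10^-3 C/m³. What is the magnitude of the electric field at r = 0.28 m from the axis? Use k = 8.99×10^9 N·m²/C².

E = 1.49×10^7 N/C

By cylindrical symmetry E is radial; use a coaxial Gaussian cylinder of radius 0.28 m and length L (r > 0.133 m, full cross-section enclosed).
λ_enc = ρ·πR² = (-4.18×10^-3)π(0.133)² = -2.323×10^-4 C/m.
Gauss's law: E·2πrL = λ_enc L/ε₀.
E = 2k|λ_enc|/r = 2(8.99×10^9)(2.323e-4)/(0.28) = 1.49×10^7 N/C.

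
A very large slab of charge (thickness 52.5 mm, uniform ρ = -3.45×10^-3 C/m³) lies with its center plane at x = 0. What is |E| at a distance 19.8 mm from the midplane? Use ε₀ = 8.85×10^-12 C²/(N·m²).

|E| ≈ 7.72×10^6 V/m

By symmetry E is perpendicular to the slab. A Gaussian pillbox from −19.8 mm to +19.8 mm (face area A) lies entirely within the slab.
Q_enc = ρ·(2x)·A and flux = 2EA, so 2EA = 2ρxA/ε₀ ⇒ E = |ρ|x/ε₀.
E = (3.45e-3)(0.0198)/(8.85×10^-12) = 7.72e6 N/C.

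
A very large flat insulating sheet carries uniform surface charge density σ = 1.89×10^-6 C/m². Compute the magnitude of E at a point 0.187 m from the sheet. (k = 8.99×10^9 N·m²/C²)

|E| = 1.07×10^5 V/m

By planar symmetry E is perpendicular to the sheet and uniform; use a Gaussian pillbox with flat faces of area A on each side of the sheet.
Flux Φ = 2EA and Q_enc = σA, so 2EA = σA/ε₀ ⇒ E = |σ|/(2ε₀), independent of distance.
E = 2πk|σ| = 2π(8.99×10^9)(1.89e-6) = 1.07×10^5 N/C.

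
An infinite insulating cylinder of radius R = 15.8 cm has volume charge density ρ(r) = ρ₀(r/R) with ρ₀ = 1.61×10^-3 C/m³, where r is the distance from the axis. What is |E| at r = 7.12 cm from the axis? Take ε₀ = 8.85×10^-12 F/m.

E = 1.95e6 V/m

Choose a coaxial cylinder of radius r = 7.12 cm (arbitrary length L) as the Gaussian surface (r < R).
Integrating ρ over the cross-section to radius r: λ_enc = (2πρ₀/R) ∫₀^r r'^2 dr' = 2πρ₀ r^3/(3·R) = 7.703×10^-6 C/m.
Since E is radial and uniform over the curved surface, Φ = E·2πrL = Q_enc/ε₀ = λ_enc L/ε₀.
E = |λ_enc|/(2πε₀r) = (7.703e-6)/(2π·8.85×10^-12·0.0712) = 1.95×10^6 N/C.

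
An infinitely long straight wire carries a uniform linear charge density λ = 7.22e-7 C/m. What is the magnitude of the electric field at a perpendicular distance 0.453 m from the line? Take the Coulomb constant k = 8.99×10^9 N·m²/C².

E = 2.87×10^4 N/C

Coaxial Gaussian cylinder, radius r = 0.453 m, length L.
Q_enc = λL, so λ_enc = 7.22e-7 C/m.
Gauss's law: E·2πrL = λ_enc L/ε₀.
E = 2k|λ_enc|/r = 2(8.99×10^9)(7.22e-7)/(0.453) = 2.87×10^4 N/C.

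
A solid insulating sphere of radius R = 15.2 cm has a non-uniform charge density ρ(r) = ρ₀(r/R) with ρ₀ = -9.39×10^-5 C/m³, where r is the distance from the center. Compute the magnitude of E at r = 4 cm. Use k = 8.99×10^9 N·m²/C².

|E| ≈ 2.79e4 V/m

By spherical symmetry E is radial; choose a Gaussian sphere of radius r = 4 cm (r < R).
Q_enc = ∫₀^r ρ(r')·4πr'² dr' = (4πρ₀/R) ∫₀^r r'^3 dr' = 4πρ₀ r^4/(4·R) = -4.968×10^-9 C.
Since E is radial and uniform over the Gaussian sphere, Φ = E·4πr² = Q_enc/ε₀.
E = k|Q_enc|/r² = (8.99×10^9)(4.968×10^-9)/(0.04)² = 2.79e4 N/C.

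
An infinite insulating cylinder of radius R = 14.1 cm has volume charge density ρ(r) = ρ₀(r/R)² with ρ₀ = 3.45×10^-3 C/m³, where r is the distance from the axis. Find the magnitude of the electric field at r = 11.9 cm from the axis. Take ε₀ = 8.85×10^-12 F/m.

Take a coaxial cylindrical Gaussian surface of radius r = 11.9 cm and length L (r < R).
λ_enc = ∫₀^r ρ(r')·2πr' dr' = (2πρ₀/R²)·r^4/4 = 5.466e-5 C/m.
Applying ∮E·dA = Q_enc/ε₀ with the end caps contributing no flux:
E = |λ_enc|/(2πε₀r) = (5.466×10^-5)/(2π·8.85×10^-12·0.119) = 8.26×10^6 N/C.

|E| = 8.26e6 N/C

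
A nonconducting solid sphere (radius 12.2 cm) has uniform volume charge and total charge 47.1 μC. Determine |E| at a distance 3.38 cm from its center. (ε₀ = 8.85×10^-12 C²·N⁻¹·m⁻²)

Use a concentric Gaussian sphere at r = 3.38 cm (r < R).
Only the charge within r is enclosed: Q_enc = Q·(r/R)³ = (47.1 μC)·(3.38 cm/12.2 cm)³ = 1.002×10^-6 C.
Applying ∮E·dA = Q_enc/ε₀ with Φ = E(4πr²):
E = |Q_enc|/(4πε₀r²) = (1.002×10^-6)/(4π·8.85×10^-12·(0.0338)²) = 7.88×10^6 N/C.

7.88e6 N/C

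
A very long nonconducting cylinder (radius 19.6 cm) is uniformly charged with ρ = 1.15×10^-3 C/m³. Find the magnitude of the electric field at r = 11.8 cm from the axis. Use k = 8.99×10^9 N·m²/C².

7.67×10^6 N/C

Coaxial Gaussian cylinder, radius r = 11.8 cm, length L (r < R).
Charge inside radius r per length L is ρ·πr²·L, so λ_enc = ρπr² = 5.031×10^-5 C/m.
Since E is radial and uniform over the curved surface, Φ = E·2πrL = Q_enc/ε₀ = λ_enc L/ε₀.
E = 2k|λ_enc|/r = 2(8.99×10^9)(5.031×10^-5)/(0.118) = 7.67e6 N/C.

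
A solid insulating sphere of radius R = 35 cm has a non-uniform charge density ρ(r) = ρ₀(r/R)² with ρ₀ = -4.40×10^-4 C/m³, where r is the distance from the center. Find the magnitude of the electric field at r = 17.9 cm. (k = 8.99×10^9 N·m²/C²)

Take a concentric spherical Gaussian surface of radius r = 17.9 cm (r < R).
Q_enc = ∫₀^r ρ(r')·4πr'² dr' = (4πρ₀/R²) ∫₀^r r'^4 dr' = 4πρ₀ r^5/(5·R²) = -1.659e-6 C.
Since E is radial and uniform over the Gaussian sphere, Φ = E·4πr² = Q_enc/ε₀.
E = k|Q_enc|/r² = (8.99×10^9)(1.659e-6)/(0.179)² = 4.65e5 N/C.

|E| = 4.65×10^5 N/C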